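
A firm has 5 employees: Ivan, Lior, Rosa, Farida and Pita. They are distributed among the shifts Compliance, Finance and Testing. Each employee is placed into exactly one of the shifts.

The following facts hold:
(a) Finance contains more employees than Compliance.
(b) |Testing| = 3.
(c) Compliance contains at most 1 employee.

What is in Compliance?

Compliance = {}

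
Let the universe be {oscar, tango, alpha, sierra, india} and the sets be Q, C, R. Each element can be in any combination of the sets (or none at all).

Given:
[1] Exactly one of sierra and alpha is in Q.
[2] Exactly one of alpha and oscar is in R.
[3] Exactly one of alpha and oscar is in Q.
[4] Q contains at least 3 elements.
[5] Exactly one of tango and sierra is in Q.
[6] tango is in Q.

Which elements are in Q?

Q = {alpha, india, tango}

From (6): tango ∈ Q.
(5) (exactly one): sierra ∉ Q.
(1) (exactly one): alpha ∈ Q.
(3) (exactly one): oscar ∉ Q.
(4): only 3 candidates remain for Q, so all are in.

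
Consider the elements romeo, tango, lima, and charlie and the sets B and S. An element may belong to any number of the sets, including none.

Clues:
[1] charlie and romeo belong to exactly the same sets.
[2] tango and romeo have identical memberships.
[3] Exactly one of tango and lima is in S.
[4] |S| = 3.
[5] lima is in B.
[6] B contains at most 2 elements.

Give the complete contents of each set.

B = {lima}; S = {charlie, romeo, tango}

From (5): lima ∈ B.
Suppose romeo ∈ B: no assignment then satisfies all the clues, so romeo ∉ B.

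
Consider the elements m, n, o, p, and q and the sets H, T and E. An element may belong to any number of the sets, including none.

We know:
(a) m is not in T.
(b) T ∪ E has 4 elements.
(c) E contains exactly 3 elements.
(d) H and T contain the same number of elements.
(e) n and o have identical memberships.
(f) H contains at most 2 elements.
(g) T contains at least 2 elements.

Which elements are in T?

T = {p, q}

From (a): m ∉ T.
Suppose n ∈ T: no assignment then satisfies all the clues, so n ∉ T.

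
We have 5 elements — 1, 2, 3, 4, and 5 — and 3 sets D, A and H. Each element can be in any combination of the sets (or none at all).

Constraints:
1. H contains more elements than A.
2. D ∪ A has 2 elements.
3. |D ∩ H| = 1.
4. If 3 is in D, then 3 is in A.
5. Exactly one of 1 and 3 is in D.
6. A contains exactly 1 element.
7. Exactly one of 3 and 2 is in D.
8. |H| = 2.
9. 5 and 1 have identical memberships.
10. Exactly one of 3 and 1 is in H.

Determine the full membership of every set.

D = {3, 4}; A = {3}; H = {2, 3}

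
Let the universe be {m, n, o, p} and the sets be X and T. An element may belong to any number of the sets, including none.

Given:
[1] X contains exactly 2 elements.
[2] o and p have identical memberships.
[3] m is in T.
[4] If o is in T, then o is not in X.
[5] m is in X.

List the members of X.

X = {m, n}

From (3): m ∈ T.
From (5): m ∈ X.
Suppose n ∉ X: no assignment then satisfies all the clues, so n ∈ X.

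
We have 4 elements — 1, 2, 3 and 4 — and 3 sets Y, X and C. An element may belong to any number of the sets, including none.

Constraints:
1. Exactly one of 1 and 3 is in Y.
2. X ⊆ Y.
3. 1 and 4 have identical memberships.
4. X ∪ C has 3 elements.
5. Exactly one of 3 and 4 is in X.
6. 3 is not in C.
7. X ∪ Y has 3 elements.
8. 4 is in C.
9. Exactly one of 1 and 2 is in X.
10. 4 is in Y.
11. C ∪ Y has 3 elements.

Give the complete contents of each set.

Y = {1, 2, 4}; X = {1, 4}; C = {1, 2, 4}

From (6): 3 ∉ C.
From (8): 4 ∈ C.
From (10): 4 ∈ Y.
(3): 1 matches 4: 1 ∈ Y.
(3): 1 matches 4: 1 ∈ C.
(1) (exactly one): 3 ∉ Y.
(2) contrapositive: 3 ∉ X.
(5) (exactly one): 4 ∈ X.
(3): 1 matches 4: 1 ∈ X.
(9) (exactly one): 2 ∉ X.
Suppose 2 ∉ Y: no assignment then satisfies all the clues, so 2 ∈ Y.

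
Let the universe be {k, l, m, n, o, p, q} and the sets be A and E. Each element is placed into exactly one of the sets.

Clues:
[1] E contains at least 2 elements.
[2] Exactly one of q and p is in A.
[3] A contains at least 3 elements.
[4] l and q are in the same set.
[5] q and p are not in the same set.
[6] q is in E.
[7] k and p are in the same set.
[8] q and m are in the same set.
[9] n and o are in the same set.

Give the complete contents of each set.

A = {k, n, o, p}; E = {l, m, q}

From (6): q ∈ E.
(2) (exactly one): p ∈ A.
(4): l matches q: l ∉ A.
(4): l matches q: l ∈ E.
(7): k matches p: k ∈ A.
(8): m matches q: m ∉ A.
(8): m matches q: m ∈ E.
Suppose n ∉ A: no assignment then satisfies all the clues, so n ∈ A.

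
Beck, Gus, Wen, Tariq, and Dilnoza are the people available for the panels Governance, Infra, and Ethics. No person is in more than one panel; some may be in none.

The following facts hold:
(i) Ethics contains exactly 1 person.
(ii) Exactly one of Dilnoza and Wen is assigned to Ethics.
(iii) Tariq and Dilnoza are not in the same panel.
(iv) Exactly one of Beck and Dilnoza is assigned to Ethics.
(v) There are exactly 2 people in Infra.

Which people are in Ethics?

Ethics = {Dilnoza}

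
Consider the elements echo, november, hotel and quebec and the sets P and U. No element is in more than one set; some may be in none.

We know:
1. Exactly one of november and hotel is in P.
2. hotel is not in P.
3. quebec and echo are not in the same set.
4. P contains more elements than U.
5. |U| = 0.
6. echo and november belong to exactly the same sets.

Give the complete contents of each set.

From (2): hotel ∉ P.
(1) (exactly one): november ∈ P.
(5): U already has 0, so the rest are out.
(6): echo matches november: echo ∈ P.
(3): quebec ∉ P.

P = {echo, november}; U = {}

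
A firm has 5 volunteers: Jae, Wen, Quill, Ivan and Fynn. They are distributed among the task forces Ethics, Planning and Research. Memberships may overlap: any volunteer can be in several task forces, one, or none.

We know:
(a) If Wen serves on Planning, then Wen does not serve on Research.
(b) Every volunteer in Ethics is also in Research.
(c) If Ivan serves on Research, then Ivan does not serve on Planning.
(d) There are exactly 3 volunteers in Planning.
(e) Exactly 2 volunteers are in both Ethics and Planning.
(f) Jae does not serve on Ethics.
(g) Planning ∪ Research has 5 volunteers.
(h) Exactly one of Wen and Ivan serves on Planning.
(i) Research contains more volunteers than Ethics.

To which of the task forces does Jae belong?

Jae: Research

From (f): Jae ∉ Ethics.
Suppose Jae ∈ Planning: no assignment then satisfies all the clues, so Jae ∉ Planning.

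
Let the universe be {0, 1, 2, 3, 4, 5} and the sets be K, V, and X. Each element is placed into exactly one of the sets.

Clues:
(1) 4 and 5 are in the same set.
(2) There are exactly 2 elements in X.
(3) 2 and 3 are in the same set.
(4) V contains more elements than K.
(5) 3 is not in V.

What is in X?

X = {2, 3}

From (5): 3 ∉ V.
(3): 2 matches 3: 2 ∉ V.
Suppose 0 ∈ X: no assignment then satisfies all the clues, so 0 ∉ X.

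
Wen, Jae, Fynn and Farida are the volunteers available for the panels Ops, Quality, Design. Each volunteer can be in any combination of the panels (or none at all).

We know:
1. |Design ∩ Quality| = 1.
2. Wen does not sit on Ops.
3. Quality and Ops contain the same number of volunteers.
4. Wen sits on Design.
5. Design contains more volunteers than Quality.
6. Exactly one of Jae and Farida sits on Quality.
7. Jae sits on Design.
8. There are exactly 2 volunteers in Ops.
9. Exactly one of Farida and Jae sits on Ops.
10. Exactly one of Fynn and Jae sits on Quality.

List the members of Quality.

Quality = {Farida, Fynn}

From (2): Wen ∉ Ops.
From (4): Wen ∈ Design.
From (7): Jae ∈ Design.
Suppose Wen ∈ Quality: no assignment then satisfies all the clues, so Wen ∉ Quality.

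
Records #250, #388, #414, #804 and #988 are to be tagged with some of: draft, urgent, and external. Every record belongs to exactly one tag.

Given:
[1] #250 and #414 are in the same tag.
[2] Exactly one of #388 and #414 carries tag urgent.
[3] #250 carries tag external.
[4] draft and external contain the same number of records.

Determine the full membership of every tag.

draft = {#804, #988}; urgent = {#388}; external = {#250, #414}

From (3): #250 ∈ external.
(1): #414 matches #250: #414 ∉ draft.
(1): #414 matches #250: #414 ∉ urgent.
(1): #414 matches #250: #414 ∈ external.
(2) (exactly one): #388 ∈ urgent.
Suppose #804 ∉ draft: no assignment then satisfies all the clues, so #804 ∈ draft.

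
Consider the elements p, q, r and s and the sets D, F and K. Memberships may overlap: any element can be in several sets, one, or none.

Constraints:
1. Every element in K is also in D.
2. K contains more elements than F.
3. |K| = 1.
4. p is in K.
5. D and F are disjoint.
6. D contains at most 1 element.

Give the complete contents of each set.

D = {p}; F = {}; K = {p}

From (4): p ∈ K.
(1) with p ∈ K: p ∈ D.
(3): K already has 1, so the rest are out.
(5) (disjoint): p ∉ F.
(6): D already has 1, so the rest are out.
Suppose q ∈ F: no assignment then satisfies all the clues, so q ∉ F.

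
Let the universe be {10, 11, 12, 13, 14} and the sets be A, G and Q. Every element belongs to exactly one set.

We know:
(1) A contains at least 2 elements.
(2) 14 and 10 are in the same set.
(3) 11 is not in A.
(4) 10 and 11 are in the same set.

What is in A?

From (3): 11 ∉ A.
(4): 10 matches 11: 10 ∉ A.
(2): 14 matches 10: 14 ∉ A.
(1): only 2 candidates remain for A, so all are in.

A = {12, 13}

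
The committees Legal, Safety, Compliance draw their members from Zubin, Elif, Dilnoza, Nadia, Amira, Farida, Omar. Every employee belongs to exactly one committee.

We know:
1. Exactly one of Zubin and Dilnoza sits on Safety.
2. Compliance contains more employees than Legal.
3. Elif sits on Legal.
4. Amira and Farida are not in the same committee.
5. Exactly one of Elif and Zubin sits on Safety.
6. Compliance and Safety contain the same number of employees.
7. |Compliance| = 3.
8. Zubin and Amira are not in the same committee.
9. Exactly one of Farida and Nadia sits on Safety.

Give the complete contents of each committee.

Legal = {Elif}; Safety = {Farida, Omar, Zubin}; Compliance = {Amira, Dilnoza, Nadia}

From (3): Elif ∈ Legal.
(5) (exactly one): Zubin ∈ Safety.
(8): Amira ∉ Safety.
(1) (exactly one): Dilnoza ∉ Safety.
Suppose Dilnoza ∈ Legal: no assignment then satisfies all the clues, so Dilnoza ∉ Legal.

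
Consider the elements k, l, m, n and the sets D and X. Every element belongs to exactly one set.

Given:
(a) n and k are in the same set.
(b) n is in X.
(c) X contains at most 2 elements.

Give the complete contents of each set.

From (b): n ∈ X.
(a): k matches n: k ∉ D.
(a): k matches n: k ∈ X.
(c): X already has 2, so the rest are out.
Only one set left: l ∈ D.
Only one set left: m ∈ D.

D = {l, m}; X = {k, n}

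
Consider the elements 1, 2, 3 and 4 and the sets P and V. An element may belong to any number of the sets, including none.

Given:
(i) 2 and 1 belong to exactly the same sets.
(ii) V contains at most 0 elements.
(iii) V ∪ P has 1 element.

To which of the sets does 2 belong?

2: none

(ii): V already has 0, so the rest are out.
Suppose 2 ∈ P: no assignment then satisfies all the clues, so 2 ∉ P.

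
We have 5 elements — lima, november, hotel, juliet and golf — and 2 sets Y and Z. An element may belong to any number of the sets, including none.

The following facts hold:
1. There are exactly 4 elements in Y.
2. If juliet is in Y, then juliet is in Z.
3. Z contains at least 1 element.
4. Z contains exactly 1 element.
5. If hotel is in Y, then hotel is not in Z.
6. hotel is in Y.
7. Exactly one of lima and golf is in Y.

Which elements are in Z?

Z = {juliet}

From (6): hotel ∈ Y.
(5): hotel ∉ Z.
Suppose lima ∈ Z: no assignment then satisfies all the clues, so lima ∉ Z.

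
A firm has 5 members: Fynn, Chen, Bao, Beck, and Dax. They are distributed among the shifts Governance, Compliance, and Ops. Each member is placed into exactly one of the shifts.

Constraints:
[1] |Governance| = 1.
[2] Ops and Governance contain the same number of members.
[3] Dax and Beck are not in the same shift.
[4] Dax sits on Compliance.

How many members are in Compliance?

3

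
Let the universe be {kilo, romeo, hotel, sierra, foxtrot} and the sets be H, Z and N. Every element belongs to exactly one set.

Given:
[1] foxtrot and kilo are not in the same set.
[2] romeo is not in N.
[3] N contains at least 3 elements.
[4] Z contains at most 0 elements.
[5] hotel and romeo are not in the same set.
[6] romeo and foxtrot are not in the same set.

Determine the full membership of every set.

H = {kilo, romeo}; Z = {}; N = {foxtrot, hotel, sierra}

From (2): romeo ∉ N.
(4): Z already has 0, so the rest are out.
Only one set left: romeo ∈ H.
(5): hotel ∉ H.
(6): foxtrot ∉ H.
Only one set left: hotel ∈ N.
Only one set left: foxtrot ∈ N.
(1): kilo ∉ N.
(3): only 3 candidates remain for N, so all are in.
Only one set left: kilo ∈ H.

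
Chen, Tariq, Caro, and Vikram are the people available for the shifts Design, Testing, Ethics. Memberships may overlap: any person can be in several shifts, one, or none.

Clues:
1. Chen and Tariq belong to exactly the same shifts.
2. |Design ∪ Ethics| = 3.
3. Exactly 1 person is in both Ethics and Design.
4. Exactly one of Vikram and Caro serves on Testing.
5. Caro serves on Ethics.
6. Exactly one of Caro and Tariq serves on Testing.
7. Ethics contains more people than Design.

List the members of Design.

Design = {Caro}

From (5): Caro ∈ Ethics.
Suppose Chen ∈ Design: no assignment then satisfies all the clues, so Chen ∉ Design.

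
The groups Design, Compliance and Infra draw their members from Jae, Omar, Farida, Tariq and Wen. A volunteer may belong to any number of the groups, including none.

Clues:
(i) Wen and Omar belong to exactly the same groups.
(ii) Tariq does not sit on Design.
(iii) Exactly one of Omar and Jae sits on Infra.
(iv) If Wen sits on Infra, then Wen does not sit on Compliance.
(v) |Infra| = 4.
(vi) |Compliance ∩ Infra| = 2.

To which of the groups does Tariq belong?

Tariq: Compliance, Infra

From (ii): Tariq ∉ Design.
Suppose Tariq ∉ Compliance: no assignment then satisfies all the clues, so Tariq ∈ Compliance.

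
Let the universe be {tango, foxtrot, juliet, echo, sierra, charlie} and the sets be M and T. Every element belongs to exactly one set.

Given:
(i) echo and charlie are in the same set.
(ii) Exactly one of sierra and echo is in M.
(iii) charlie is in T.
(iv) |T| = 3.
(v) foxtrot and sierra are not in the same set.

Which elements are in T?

T = {charlie, echo, foxtrot}

From (iii): charlie ∈ T.
(i): echo matches charlie: echo ∉ M.
(i): echo matches charlie: echo ∈ T.
(ii) (exactly one): sierra ∈ M.
(v): foxtrot ∉ M.
Only one set left: foxtrot ∈ T.
(iv): T already has 3, so the rest are out.
Only one set left: tango ∈ M.
Only one set left: juliet ∈ M.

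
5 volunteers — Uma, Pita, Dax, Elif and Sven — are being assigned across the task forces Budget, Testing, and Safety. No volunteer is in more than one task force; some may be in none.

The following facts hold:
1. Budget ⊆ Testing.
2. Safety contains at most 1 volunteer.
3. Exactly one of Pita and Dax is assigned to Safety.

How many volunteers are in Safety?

1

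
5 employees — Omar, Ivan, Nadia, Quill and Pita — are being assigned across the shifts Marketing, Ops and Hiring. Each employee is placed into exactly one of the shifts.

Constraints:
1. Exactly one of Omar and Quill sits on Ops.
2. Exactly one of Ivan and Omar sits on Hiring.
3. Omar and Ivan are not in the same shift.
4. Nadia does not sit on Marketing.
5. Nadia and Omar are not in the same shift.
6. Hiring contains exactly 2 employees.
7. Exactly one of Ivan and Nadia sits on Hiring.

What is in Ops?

From (4): Nadia ∉ Marketing.
Suppose Omar ∈ Ops: no assignment then satisfies all the clues, so Omar ∉ Ops.

Ops = {Nadia, Quill}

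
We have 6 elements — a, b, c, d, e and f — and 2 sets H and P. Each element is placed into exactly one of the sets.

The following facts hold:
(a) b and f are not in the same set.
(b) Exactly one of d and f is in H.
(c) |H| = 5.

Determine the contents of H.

H = {a, b, c, d, e}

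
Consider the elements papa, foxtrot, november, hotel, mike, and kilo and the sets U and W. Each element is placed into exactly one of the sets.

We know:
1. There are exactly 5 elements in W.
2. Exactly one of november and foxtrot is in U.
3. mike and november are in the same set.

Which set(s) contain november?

november: W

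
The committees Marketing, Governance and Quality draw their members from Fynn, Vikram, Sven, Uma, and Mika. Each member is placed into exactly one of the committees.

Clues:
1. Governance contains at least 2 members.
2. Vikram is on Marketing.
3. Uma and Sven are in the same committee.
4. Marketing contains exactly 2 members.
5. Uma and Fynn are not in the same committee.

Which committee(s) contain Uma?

Uma: Governance

From (2): Vikram ∈ Marketing.
Suppose Uma ∈ Marketing: no assignment then satisfies all the clues, so Uma ∉ Marketing.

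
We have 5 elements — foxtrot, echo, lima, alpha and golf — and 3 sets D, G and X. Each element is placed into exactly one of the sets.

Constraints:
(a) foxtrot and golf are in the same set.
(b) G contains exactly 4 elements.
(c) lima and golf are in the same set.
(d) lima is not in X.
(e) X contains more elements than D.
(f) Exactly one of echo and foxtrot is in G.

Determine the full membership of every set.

D = {}; G = {alpha, foxtrot, golf, lima}; X = {echo}

From (d): lima ∉ X.
(c): golf matches lima: golf ∉ X.
(a): foxtrot matches golf: foxtrot ∉ X.
Suppose foxtrot ∈ D: no assignment then satisfies all the clues, so foxtrot ∉ D.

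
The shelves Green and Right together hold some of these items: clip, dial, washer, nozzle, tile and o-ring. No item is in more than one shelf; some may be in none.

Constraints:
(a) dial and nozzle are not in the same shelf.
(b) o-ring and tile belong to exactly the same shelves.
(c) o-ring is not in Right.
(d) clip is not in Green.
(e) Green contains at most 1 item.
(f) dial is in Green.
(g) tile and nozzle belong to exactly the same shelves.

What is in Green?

From (c): o-ring ∉ Right.
From (d): clip ∉ Green.
From (f): dial ∈ Green.
(a): nozzle ∉ Green.
(b): tile matches o-ring: tile ∉ Right.
(e): Green already has 1, so the rest are out.
(g): nozzle matches tile: nozzle ∉ Right.

Green = {dial}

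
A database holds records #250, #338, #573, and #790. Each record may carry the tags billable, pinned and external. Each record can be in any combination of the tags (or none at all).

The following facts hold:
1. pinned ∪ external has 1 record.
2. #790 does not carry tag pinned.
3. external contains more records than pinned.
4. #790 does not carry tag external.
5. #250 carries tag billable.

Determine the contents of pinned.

pinned = {}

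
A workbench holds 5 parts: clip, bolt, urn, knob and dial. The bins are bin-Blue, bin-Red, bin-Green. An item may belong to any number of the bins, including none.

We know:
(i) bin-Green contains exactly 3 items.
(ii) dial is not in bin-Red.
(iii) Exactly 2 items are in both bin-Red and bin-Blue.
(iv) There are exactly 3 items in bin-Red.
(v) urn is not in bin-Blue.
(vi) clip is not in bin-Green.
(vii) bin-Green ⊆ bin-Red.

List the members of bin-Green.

bin-Green = {bolt, knob, urn}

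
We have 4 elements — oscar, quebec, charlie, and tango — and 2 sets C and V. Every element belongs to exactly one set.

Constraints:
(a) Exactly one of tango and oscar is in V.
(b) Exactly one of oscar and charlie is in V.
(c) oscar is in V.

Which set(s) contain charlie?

charlie: C

From (c): oscar ∈ V.
(a) (exactly one): tango ∉ V.
(b) (exactly one): charlie ∉ V.
Only one set left: charlie ∈ C.
Only one set left: tango ∈ C.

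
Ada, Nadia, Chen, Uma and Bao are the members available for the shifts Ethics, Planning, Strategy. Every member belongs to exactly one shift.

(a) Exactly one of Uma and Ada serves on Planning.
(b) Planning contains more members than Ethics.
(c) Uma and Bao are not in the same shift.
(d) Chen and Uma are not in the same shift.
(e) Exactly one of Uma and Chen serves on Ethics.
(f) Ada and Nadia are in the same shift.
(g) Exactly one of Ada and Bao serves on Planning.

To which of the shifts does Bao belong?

Bao: Strategy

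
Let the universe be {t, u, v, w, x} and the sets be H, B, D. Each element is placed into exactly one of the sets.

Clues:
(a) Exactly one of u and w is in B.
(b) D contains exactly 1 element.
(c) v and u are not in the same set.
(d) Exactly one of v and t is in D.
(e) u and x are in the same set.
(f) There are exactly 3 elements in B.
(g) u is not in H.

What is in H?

H = {w}

From (g): u ∉ H.
(e): x matches u: x ∉ H.
Suppose t ∈ H: no assignment then satisfies all the clues, so t ∉ H.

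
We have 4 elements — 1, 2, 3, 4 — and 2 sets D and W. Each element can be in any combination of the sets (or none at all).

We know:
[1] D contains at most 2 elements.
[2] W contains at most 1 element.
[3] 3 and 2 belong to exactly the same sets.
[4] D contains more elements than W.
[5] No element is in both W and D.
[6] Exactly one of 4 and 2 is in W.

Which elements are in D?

D = {2, 3}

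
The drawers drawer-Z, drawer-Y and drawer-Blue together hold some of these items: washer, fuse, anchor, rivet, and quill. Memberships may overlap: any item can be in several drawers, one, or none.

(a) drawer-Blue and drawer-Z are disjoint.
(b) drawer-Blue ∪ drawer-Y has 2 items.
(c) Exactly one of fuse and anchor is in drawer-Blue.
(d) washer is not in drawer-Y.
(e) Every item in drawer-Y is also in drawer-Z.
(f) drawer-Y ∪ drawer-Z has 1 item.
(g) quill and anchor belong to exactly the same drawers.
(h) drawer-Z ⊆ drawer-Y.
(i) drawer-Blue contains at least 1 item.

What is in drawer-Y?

drawer-Y = {rivet}

From (d): washer ∉ drawer-Y.
(h) contrapositive: washer ∉ drawer-Z.
Suppose fuse ∈ drawer-Y: no assignment then satisfies all the clues, so fuse ∉ drawer-Y.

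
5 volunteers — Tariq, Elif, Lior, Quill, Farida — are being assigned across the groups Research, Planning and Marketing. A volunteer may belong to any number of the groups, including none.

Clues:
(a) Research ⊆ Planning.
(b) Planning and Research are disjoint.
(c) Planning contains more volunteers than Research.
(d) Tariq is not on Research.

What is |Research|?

0

From (d): Tariq ∉ Research.
Suppose Elif ∈ Research: no assignment then satisfies all the clues, so Elif ∉ Research.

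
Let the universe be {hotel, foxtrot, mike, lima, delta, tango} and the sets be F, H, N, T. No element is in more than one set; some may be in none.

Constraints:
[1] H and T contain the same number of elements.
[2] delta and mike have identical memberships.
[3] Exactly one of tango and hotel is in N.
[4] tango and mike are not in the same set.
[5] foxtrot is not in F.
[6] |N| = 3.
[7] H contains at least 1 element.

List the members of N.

From (5): foxtrot ∉ F.
Suppose hotel ∉ N: no assignment then satisfies all the clues, so hotel ∈ N.

N = {delta, hotel, mike}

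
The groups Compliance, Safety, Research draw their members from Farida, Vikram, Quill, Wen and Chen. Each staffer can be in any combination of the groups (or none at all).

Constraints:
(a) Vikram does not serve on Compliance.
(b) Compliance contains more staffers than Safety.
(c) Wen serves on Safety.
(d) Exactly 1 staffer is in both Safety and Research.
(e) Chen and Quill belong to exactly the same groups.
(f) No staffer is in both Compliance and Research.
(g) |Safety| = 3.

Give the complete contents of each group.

Compliance = {Chen, Farida, Quill, Wen}; Safety = {Farida, Vikram, Wen}; Research = {Vikram}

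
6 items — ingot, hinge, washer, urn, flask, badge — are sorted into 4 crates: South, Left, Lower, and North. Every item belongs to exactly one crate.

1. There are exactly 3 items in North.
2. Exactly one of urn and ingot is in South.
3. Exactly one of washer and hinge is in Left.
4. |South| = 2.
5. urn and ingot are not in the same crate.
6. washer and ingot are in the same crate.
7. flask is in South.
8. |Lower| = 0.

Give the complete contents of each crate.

South = {flask, urn}; Left = {hinge}; Lower = {}; North = {badge, ingot, washer}

From (7): flask ∈ South.
(8): Lower already has 0, so the rest are out.
Suppose ingot ∈ South: no assignment then satisfies all the clues, so ingot ∉ South.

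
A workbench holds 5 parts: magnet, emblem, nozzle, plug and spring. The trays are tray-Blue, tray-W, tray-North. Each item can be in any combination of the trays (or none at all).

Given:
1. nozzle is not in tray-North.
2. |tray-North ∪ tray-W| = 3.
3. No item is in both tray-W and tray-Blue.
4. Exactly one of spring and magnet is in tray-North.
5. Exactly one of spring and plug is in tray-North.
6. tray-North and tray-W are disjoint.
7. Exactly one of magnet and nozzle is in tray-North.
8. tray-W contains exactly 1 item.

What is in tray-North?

From (1): nozzle ∉ tray-North.
(7) (exactly one): magnet ∈ tray-North.
(4) (exactly one): spring ∉ tray-North.
(5) (exactly one): plug ∈ tray-North.
(6) (disjoint): magnet ∉ tray-W.
(6) (disjoint): plug ∉ tray-W.
Suppose emblem ∈ tray-North: no assignment then satisfies all the clues, so emblem ∉ tray-North.

tray-North = {magnet, plug}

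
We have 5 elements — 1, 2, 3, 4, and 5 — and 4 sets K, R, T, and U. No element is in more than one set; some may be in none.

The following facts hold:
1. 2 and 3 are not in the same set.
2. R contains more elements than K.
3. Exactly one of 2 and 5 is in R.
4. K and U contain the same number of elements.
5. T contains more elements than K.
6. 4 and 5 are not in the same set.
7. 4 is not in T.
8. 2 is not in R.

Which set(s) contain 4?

4: none

From (7): 4 ∉ T.
From (8): 2 ∉ R.
(3) (exactly one): 5 ∈ R.
(6): 4 ∉ R.
Suppose 4 ∈ K: no assignment then satisfies all the clues, so 4 ∉ K.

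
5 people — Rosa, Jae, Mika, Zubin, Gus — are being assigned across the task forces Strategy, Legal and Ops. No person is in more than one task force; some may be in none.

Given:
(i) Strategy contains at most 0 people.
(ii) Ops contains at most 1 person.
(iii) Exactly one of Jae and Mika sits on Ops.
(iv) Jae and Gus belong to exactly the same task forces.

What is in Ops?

Ops = {Mika}

(i): Strategy already has 0, so the rest are out.
Suppose Rosa ∈ Ops: no assignment then satisfies all the clues, so Rosa ∉ Ops.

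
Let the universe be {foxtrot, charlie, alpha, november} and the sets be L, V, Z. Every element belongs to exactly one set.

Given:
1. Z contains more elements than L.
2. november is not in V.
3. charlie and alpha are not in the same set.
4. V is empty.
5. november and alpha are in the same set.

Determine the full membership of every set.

L = {charlie}; V = {}; Z = {alpha, foxtrot, november}

From (2): november ∉ V.
(4): V already has 0, so the rest are out.
Suppose foxtrot ∈ L: no assignment then satisfies all the clues, so foxtrot ∉ L.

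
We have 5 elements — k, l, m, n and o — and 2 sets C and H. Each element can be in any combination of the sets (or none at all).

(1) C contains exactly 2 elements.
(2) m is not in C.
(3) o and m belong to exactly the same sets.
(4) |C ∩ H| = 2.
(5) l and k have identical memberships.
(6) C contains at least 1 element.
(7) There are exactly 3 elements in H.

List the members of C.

C = {k, l}

From (2): m ∉ C.
(3): o matches m: o ∉ C.
Suppose k ∉ C: no assignment then satisfies all the clues, so k ∈ C.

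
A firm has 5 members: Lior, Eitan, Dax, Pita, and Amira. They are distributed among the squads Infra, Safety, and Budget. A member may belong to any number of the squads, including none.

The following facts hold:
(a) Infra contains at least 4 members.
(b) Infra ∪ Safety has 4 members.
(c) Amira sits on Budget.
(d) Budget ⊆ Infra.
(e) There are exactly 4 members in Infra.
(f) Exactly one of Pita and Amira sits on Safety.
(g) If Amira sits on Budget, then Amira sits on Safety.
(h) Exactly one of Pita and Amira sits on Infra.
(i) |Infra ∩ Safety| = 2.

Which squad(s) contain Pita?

Pita: none

From (c): Amira ∈ Budget.
(d) with Amira ∈ Budget: Amira ∈ Infra.
(g): Amira ∈ Safety.
(h) (exactly one): Pita ∉ Infra.
(a): only 4 candidates remain for Infra, so all are in.
(d) contrapositive: Pita ∉ Budget.
(f) (exactly one): Pita ∉ Safety.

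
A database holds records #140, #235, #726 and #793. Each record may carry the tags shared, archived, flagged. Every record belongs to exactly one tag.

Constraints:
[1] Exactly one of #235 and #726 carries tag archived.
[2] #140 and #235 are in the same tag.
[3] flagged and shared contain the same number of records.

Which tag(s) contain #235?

#235: archived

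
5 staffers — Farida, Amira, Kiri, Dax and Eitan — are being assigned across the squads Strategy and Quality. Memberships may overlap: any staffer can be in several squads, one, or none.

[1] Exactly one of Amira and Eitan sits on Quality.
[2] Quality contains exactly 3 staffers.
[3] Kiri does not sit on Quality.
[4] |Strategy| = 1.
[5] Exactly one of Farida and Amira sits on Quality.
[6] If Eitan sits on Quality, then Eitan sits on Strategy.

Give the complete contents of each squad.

Strategy = {Eitan}; Quality = {Dax, Eitan, Farida}

From (3): Kiri ∉ Quality.
Suppose Farida ∈ Strategy: no assignment then satisfies all the clues, so Farida ∉ Strategy.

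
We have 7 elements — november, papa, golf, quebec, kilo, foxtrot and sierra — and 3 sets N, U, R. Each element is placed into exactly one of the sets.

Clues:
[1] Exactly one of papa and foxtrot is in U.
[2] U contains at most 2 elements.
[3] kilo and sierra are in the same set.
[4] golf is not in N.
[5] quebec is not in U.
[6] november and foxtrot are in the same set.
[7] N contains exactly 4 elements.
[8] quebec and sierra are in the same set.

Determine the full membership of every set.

N = {kilo, papa, quebec, sierra}; U = {foxtrot, november}; R = {golf}

From (4): golf ∉ N.
From (5): quebec ∉ U.
(8): sierra matches quebec: sierra ∉ U.
(3): kilo matches sierra: kilo ∉ U.
Suppose november ∈ N: no assignment then satisfies all the clues, so november ∉ N.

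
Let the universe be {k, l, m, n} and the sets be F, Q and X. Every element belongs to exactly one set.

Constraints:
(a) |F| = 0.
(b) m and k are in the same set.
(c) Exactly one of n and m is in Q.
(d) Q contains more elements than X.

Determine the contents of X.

(a): F already has 0, so the rest are out.
Suppose k ∈ X: no assignment then satisfies all the clues, so k ∉ X.

X = {n}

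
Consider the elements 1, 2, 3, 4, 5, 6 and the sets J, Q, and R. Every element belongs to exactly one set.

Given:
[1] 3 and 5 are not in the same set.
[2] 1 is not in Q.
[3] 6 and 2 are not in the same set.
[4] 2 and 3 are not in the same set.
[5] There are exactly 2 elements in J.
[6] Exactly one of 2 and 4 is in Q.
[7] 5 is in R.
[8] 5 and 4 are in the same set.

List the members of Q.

From (2): 1 ∉ Q.
From (7): 5 ∈ R.
(1): 3 ∉ R.
(8): 4 matches 5: 4 ∉ J.
(8): 4 matches 5: 4 ∉ Q.
(8): 4 matches 5: 4 ∈ R.
(6) (exactly one): 2 ∈ Q.
(3): 6 ∉ Q.
(4): 3 ∉ Q.
Only one set left: 3 ∈ J.

Q = {2}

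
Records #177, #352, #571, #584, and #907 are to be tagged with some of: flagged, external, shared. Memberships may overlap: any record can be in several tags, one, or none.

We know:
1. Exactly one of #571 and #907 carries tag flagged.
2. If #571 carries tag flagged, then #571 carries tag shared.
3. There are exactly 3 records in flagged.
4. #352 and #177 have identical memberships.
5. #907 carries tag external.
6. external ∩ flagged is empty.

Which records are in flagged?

flagged = {#177, #352, #571}

From (5): #907 ∈ external.
(6) (disjoint): #907 ∉ flagged.
(1) (exactly one): #571 ∈ flagged.
(2): #571 ∈ shared.
(6) (disjoint): #571 ∉ external.
Suppose #177 ∉ flagged: no assignment then satisfies all the clues, so #177 ∈ flagged.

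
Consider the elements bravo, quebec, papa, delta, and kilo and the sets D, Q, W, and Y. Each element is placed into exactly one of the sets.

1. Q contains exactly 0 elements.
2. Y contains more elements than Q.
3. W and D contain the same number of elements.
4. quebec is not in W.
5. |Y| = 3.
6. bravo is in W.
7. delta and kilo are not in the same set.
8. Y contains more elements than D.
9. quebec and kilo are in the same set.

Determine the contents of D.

D = {delta}

From (4): quebec ∉ W.
From (6): bravo ∈ W.
(1): Q already has 0, so the rest are out.
(9): kilo matches quebec: kilo ∉ W.
Suppose quebec ∈ D: no assignment then satisfies all the clues, so quebec ∉ D.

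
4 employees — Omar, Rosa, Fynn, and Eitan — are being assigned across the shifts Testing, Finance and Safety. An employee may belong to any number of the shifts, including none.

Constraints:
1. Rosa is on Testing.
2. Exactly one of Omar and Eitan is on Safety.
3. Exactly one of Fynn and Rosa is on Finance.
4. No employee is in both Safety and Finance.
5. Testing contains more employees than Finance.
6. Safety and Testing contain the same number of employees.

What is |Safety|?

2

From (1): Rosa ∈ Testing.
Suppose Omar ∈ Finance: no assignment then satisfies all the clues, so Omar ∉ Finance.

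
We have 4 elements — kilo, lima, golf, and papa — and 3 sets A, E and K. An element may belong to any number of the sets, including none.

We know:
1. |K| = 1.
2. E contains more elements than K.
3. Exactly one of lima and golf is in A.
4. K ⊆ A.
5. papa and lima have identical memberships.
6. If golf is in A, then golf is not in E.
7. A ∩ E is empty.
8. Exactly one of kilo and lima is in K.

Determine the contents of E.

E = {lima, papa}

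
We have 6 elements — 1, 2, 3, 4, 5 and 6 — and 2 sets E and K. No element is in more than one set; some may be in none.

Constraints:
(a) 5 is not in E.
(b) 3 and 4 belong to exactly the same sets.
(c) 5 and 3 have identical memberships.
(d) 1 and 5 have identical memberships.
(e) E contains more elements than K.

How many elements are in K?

0

From (a): 5 ∉ E.
(c): 3 matches 5: 3 ∉ E.
(d): 1 matches 5: 1 ∉ E.
(b): 4 matches 3: 4 ∉ E.
Suppose 1 ∈ K: no assignment then satisfies all the clues, so 1 ∉ K.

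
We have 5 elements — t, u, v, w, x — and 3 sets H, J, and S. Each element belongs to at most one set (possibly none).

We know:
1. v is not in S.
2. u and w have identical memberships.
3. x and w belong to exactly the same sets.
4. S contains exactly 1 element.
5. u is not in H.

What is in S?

S = {t}

From (1): v ∉ S.
From (5): u ∉ H.
(2): w matches u: w ∉ H.
(3): x matches w: x ∉ H.
Suppose t ∉ S: no assignment then satisfies all the clues, so t ∈ S.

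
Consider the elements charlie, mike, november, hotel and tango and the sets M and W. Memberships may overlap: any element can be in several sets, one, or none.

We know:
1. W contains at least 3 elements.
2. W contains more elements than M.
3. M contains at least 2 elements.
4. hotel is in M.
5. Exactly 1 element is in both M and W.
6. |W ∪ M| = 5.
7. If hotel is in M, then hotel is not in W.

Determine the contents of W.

W = {charlie, mike, november, tango}

From (4): hotel ∈ M.
(7): hotel ∉ W.
Suppose charlie ∉ W: no assignment then satisfies all the clues, so charlie ∈ W.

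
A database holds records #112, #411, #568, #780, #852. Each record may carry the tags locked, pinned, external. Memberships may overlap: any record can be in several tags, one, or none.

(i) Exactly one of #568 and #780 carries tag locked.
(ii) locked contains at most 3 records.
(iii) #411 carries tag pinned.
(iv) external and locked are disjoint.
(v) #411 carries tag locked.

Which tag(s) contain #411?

#411: locked, pinned

From (iii): #411 ∈ pinned.
From (v): #411 ∈ locked.
(iv) (disjoint): #411 ∉ external.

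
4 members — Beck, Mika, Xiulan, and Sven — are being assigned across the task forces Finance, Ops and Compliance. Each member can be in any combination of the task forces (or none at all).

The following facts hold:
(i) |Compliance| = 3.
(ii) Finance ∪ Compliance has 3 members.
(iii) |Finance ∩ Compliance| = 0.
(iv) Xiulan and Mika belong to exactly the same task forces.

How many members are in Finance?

0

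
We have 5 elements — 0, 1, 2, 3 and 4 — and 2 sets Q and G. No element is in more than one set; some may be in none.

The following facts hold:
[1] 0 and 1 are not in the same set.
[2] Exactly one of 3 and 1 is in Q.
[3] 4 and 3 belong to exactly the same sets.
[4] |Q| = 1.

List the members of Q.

Q = {1}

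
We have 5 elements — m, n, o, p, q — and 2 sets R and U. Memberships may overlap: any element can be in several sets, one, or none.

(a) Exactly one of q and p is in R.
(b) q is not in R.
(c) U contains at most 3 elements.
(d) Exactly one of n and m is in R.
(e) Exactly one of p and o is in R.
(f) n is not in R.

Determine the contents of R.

From (b): q ∉ R.
From (f): n ∉ R.
(a) (exactly one): p ∈ R.
(d) (exactly one): m ∈ R.
(e) (exactly one): o ∉ R.

R = {m, p}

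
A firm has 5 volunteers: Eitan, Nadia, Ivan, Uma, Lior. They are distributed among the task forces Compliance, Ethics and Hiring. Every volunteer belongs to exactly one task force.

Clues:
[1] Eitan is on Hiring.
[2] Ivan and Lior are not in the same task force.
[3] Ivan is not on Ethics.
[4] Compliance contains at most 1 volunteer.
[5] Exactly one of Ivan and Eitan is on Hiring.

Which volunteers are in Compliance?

Compliance = {Ivan}

From (1): Eitan ∈ Hiring.
From (3): Ivan ∉ Ethics.
(5) (exactly one): Ivan ∉ Hiring.
Only one task force left: Ivan ∈ Compliance.
(2): Lior ∉ Compliance.
(4): Compliance already has 1, so the rest are out.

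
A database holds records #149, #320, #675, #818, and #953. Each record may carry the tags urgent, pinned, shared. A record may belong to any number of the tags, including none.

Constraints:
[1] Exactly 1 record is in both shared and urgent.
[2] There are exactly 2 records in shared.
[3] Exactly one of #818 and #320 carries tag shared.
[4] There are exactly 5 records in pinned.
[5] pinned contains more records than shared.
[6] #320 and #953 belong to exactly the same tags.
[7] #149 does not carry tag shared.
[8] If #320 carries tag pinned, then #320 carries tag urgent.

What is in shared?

From (7): #149 ∉ shared.
(4): only 5 candidates remain for pinned, so all are in.
(8): #320 ∈ urgent.
(6): #953 matches #320: #953 ∈ urgent.
Suppose #320 ∈ shared: no assignment then satisfies all the clues, so #320 ∉ shared.

shared = {#675, #818}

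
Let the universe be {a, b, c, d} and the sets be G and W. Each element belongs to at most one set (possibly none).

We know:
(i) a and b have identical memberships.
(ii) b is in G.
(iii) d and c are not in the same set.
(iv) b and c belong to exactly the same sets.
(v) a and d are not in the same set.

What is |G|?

3

From (ii): b ∈ G.
(i): a matches b: a ∈ G.
(iv): c matches b: c ∈ G.
(v): d ∉ G.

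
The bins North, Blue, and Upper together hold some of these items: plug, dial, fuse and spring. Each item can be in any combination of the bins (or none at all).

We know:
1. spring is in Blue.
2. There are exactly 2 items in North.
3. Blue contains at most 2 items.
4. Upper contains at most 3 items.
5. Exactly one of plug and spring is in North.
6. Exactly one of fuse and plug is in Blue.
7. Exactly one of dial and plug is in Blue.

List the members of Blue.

From (1): spring ∈ Blue.
Suppose plug ∉ Blue: no assignment then satisfies all the clues, so plug ∈ Blue.

Blue = {plug, spring}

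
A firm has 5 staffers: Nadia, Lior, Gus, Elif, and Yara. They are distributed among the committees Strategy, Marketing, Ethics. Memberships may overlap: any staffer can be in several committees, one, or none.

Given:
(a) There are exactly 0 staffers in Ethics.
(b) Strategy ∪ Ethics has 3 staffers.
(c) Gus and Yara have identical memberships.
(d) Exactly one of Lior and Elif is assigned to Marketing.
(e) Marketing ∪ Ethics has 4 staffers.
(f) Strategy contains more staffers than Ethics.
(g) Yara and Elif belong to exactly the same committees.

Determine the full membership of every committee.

Strategy = {Elif, Gus, Yara}; Marketing = {Elif, Gus, Nadia, Yara}; Ethics = {}

(a): Ethics already has 0, so the rest are out.
Suppose Nadia ∈ Strategy: no assignment then satisfies all the clues, so Nadia ∉ Strategy.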